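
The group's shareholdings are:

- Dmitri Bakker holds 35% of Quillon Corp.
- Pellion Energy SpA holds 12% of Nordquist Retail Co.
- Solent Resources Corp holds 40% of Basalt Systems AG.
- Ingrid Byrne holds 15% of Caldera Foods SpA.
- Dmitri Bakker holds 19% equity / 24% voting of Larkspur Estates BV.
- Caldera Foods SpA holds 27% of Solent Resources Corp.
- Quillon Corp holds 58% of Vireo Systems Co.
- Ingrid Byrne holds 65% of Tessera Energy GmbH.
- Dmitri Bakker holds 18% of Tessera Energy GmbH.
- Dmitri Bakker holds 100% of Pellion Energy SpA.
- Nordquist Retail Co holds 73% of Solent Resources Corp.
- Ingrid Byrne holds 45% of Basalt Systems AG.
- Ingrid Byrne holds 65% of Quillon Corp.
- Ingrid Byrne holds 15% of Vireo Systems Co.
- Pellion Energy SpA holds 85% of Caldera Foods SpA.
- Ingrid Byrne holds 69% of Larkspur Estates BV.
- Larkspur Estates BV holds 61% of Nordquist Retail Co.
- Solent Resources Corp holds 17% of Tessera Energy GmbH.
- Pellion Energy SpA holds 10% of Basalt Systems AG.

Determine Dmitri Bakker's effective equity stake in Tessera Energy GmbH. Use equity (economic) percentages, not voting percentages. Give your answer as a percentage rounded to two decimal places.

Dmitri reaches Tessera along 4 paths.
Via Pellion → Caldera → Solent: 100% × 85% × 27% × 17% = 3.9015%.
Via Pellion → Nordquist → Solent: 100% × 12% × 73% × 17% = 1.4892%.
Via Larkspur → Nordquist → Solent: 19% × 61% × 73% × 17% = 1.438319%.
Direct stake: 18% = 18%.
Total: 3.9015% + 1.4892% + 1.438319% + 18% = 24.829019%.
Rounded: 24.83%.

24.83%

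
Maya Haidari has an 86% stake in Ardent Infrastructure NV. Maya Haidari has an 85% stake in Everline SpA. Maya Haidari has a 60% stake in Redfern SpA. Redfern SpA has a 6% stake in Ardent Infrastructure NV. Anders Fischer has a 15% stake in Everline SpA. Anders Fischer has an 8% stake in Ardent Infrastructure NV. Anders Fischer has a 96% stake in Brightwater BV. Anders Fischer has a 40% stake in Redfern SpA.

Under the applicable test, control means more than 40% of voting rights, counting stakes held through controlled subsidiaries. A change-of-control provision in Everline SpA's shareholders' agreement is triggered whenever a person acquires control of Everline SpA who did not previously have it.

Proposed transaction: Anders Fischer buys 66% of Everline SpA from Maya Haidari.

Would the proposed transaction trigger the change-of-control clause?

The purchase adds only to Anders's holdings (Maya's stake shrinks), so Anders is the only person who could newly come to control Everline.
Anders holds 96% of Brightwater, so Anders controls Brightwater.
In Everline, Anders's side holds only 15%, not > 40%.
So before the transaction, Anders does not control Everline.
After the purchase, Anders's direct stake in Everline rises to 15% + 66% = 81%, and Maya's stake falls to 19%.
Anders holds 81% of Everline, so Anders controls Everline.
Anders did not control Everline before and does after, so the clause is triggered.

Yes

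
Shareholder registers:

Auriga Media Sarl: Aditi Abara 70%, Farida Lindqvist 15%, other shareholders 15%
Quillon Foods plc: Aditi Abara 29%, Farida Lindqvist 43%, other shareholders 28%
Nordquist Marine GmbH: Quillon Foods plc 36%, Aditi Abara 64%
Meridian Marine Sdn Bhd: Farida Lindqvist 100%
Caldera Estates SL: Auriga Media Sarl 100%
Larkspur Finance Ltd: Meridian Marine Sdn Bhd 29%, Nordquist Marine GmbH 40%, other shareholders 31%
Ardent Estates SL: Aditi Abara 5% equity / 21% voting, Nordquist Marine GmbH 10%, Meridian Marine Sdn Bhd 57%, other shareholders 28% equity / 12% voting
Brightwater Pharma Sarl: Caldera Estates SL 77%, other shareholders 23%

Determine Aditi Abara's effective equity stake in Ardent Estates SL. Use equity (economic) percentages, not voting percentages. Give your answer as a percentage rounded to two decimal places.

Aditi reaches Ardent along 3 paths.
Direct stake: 5% = 5%.
Via Quillon → Nordquist: 29% × 36% × 10% = 1.044%.
Via Nordquist: 64% × 10% = 6.4%.
Total: 5% + 1.044% + 6.4% = 12.444%.
Rounded: 12.44%.

12.44%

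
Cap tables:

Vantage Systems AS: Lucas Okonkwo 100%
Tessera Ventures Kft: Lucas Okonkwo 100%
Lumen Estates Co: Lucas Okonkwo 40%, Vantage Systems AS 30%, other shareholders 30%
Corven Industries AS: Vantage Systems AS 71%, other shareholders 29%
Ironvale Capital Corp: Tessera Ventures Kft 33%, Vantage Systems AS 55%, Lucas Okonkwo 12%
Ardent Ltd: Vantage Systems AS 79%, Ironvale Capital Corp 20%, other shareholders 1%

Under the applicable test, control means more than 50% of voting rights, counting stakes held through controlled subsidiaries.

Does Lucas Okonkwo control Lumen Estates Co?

Yes

Lucas holds 100% of Vantage, so Lucas controls Vantage.
Lucas and Vantage together hold 40% + 30% = 70% of Lumen, so Lucas controls Lumen.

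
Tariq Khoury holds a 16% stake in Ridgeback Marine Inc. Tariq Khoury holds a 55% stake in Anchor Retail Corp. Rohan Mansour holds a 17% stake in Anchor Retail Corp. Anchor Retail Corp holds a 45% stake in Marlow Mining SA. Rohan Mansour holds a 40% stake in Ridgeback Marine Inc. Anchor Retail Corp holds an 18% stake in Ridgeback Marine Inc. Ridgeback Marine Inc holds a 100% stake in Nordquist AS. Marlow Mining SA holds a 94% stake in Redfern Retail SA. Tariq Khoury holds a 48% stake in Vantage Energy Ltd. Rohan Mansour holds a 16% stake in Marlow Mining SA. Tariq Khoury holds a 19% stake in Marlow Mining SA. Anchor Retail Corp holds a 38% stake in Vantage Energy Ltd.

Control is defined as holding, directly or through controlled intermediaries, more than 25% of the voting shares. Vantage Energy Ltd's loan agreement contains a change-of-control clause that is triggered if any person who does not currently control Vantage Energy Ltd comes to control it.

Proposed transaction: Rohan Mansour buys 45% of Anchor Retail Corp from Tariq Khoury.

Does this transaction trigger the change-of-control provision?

Yes

The purchase adds only to Rohan's holdings (Tariq's stake shrinks), so Rohan is the only person who could newly come to control Vantage.
Rohan holds 40% of Ridgeback, so Rohan controls Ridgeback.
Ridgeback holds 100% of Nordquist, so Rohan controls Nordquist.
Neither Rohan nor any entity Rohan controls holds any voting interest in Vantage.
So before the transaction, Rohan does not control Vantage.
After the purchase, Rohan's direct stake in Anchor rises to 17% + 45% = 62%, and Tariq's stake falls to 10%.
Rohan holds 62% of Anchor, so Rohan controls Anchor.
Anchor holds 38% of Vantage, so Rohan controls Vantage.
Rohan did not control Vantage before and does after, so the clause is triggered.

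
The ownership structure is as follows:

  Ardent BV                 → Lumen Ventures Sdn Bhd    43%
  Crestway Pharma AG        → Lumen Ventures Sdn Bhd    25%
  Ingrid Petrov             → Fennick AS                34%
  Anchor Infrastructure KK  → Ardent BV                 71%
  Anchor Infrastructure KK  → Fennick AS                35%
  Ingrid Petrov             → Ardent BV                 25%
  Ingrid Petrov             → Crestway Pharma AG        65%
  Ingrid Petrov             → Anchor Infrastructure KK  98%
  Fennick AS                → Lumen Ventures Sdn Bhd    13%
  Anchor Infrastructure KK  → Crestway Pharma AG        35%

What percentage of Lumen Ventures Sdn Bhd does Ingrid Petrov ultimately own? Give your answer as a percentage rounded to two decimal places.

74.37%

Ingrid reaches Lumen along 6 paths.
Via Anchor → Fennick: 98% × 35% × 13% = 4.459%.
Via Fennick: 34% × 13% = 4.42%.
Via Anchor → Ardent: 98% × 71% × 43% = 29.9194%.
Via Ardent: 25% × 43% = 10.75%.
Via Anchor → Crestway: 98% × 35% × 25% = 8.575%.
Via Crestway: 65% × 25% = 16.25%.
Total: 4.459% + 4.42% + 29.9194% + 10.75% + 8.575% + 16.25% = 74.3734%.
Rounded: 74.37%.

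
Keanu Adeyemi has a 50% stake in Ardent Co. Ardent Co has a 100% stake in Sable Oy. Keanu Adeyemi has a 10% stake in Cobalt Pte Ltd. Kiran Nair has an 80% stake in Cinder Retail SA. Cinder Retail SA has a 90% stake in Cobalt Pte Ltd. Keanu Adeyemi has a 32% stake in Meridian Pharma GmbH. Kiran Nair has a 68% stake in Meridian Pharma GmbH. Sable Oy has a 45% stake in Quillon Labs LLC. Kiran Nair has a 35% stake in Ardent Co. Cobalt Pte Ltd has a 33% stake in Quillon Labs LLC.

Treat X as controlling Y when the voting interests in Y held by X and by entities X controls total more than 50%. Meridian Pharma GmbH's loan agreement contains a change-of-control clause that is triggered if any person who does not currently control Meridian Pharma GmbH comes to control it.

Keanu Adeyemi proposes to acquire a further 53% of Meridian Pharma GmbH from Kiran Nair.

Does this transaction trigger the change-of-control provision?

The purchase adds only to Keanu's holdings (Kiran's stake shrinks), so Keanu is the only person who could newly come to control Meridian.
Keanu's largest direct stake is 50% in Ardent, which does not meet the threshold, so Keanu controls no company.
In Meridian, Keanu's side holds only 32%, not > 50%.
So before the transaction, Keanu does not control Meridian.
After the purchase, Keanu's direct stake in Meridian rises to 32% + 53% = 85%, and Kiran's stake falls to 15%.
Keanu holds 85% of Meridian, so Keanu controls Meridian.
Keanu did not control Meridian before and does after, so the clause is triggered.

Yes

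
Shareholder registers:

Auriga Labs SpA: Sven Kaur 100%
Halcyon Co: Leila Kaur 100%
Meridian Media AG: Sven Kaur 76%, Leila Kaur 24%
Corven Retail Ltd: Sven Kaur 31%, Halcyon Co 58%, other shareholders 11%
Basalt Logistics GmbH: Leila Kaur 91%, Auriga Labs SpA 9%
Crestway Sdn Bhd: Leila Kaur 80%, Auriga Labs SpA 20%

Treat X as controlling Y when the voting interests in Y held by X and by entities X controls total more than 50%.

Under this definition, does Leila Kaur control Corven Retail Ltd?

Leila holds 100% of Halcyon, so Leila controls Halcyon.
Halcyon holds 58% of Corven, so Leila controls Corven.

Yes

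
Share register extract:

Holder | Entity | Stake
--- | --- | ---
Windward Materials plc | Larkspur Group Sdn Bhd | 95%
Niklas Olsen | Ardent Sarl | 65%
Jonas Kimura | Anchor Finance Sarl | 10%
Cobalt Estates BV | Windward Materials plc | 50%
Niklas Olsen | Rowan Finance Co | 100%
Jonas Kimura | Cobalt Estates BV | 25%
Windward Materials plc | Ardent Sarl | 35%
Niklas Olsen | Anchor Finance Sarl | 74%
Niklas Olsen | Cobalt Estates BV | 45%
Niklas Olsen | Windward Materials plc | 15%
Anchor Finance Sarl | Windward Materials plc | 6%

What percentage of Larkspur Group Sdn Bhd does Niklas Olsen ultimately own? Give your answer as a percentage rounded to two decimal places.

39.84%

Niklas reaches Larkspur along 3 paths.
Via Cobalt → Windward: 45% × 50% × 95% = 21.375%.
Via Windward: 15% × 95% = 14.25%.
Via Anchor → Windward: 74% × 6% × 95% = 4.218%.
Total: 21.375% + 14.25% + 4.218% = 39.843%.
Rounded: 39.84%.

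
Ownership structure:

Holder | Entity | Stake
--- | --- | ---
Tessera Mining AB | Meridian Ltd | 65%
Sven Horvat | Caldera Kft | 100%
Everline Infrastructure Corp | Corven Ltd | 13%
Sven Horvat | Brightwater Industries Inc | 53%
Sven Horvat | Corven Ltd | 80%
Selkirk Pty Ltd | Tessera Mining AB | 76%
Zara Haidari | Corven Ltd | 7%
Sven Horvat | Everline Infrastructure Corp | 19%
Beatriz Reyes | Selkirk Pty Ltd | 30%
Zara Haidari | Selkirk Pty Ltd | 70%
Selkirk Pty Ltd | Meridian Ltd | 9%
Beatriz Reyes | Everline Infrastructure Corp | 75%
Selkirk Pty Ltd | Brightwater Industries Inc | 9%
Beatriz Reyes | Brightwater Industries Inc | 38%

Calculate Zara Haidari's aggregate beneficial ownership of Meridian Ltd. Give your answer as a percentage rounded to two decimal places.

40.88%

Zara reaches Meridian along 2 paths.
Via Selkirk → Tessera: 70% × 76% × 65% = 34.58%.
Via Selkirk: 70% × 9% = 6.3%.
Total: 34.58% + 6.3% = 40.88%.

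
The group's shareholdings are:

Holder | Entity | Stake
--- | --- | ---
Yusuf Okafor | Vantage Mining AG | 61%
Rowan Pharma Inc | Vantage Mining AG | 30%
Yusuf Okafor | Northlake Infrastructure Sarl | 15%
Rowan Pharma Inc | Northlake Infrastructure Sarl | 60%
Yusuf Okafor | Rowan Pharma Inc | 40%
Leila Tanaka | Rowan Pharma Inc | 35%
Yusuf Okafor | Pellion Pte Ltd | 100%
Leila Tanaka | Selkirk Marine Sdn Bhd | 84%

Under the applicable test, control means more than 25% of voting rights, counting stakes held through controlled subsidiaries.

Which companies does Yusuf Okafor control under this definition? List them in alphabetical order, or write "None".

Northlake Infrastructure Sarl, Pellion Pte Ltd, Rowan Pharma Inc, Vantage Mining AG

Yusuf holds 40% of Rowan, so Yusuf controls Rowan.
Yusuf and Rowan together hold 15% + 60% = 75% of Northlake, so Yusuf controls Northlake.
Yusuf holds 100% of Pellion, so Yusuf controls Pellion.
Yusuf and Rowan together hold 61% + 30% = 91% of Vantage, so Yusuf controls Vantage.
No other company's threshold is met.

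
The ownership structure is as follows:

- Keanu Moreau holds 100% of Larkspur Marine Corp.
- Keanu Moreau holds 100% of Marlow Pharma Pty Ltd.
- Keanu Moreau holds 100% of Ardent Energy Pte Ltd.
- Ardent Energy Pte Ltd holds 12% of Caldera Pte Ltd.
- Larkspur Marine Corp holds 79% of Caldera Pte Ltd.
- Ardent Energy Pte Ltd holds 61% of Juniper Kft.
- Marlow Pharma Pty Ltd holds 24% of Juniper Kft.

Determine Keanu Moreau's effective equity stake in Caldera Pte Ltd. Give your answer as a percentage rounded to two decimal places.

Keanu reaches Caldera along 2 paths.
Via Larkspur: 100% × 79% = 79%.
Via Ardent: 100% × 12% = 12%.
Total: 79% + 12% = 91%.
Rounded: 91.00%.

91.00%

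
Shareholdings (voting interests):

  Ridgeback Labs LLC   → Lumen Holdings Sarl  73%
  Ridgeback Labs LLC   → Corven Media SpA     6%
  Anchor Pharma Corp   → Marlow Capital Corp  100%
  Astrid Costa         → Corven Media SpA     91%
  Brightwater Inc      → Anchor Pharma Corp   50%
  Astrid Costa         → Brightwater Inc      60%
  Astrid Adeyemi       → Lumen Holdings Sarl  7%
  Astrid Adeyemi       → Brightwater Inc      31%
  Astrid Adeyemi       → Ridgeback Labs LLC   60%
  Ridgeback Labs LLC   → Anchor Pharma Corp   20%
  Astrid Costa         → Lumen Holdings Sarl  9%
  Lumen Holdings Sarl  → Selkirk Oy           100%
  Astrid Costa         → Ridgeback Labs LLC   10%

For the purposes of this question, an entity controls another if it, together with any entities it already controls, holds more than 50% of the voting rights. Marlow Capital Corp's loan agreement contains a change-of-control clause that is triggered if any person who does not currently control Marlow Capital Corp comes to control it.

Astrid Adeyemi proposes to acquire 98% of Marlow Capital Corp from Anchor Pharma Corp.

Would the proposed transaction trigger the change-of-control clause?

The purchase adds only to Astrid Adeyemi's holdings (Anchor's stake shrinks), so Astrid Adeyemi is the only person who could newly come to control Marlow.
Astrid Adeyemi holds 60% of Ridgeback, so Astrid Adeyemi controls Ridgeback.
Ridgeback and Astrid Adeyemi together hold 73% + 7% = 80% of Lumen, so Astrid Adeyemi controls Lumen.
Lumen holds 100% of Selkirk, so Astrid Adeyemi controls Selkirk.
Neither Astrid Adeyemi nor any entity Astrid Adeyemi controls holds any voting interest in Marlow.
So before the transaction, Astrid Adeyemi does not control Marlow.
After the purchase, Astrid Adeyemi holds 98% of Marlow directly, and Anchor's stake falls to 2%.
Astrid Adeyemi holds 98% of Marlow, so Astrid Adeyemi controls Marlow.
Astrid Adeyemi did not control Marlow before and does after, so the clause is triggered.

Yes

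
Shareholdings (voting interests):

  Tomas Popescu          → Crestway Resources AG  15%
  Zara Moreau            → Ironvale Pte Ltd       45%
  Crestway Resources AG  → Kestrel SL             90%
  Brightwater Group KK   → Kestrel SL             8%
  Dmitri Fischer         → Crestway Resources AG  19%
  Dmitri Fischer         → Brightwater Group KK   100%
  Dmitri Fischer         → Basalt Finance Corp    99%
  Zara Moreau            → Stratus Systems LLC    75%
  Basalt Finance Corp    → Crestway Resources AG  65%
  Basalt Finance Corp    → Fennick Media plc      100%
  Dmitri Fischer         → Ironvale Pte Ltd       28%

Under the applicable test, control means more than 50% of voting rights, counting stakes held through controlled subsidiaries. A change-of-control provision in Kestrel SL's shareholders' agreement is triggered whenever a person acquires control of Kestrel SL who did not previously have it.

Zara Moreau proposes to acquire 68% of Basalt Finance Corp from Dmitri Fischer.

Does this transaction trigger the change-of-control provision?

Yes

The purchase adds only to Zara's holdings (Dmitri's stake shrinks), so Zara is the only person who could newly come to control Kestrel.
Zara holds 75% of Stratus, so Zara controls Stratus.
Neither Zara nor any entity Zara controls holds any voting interest in Kestrel.
So before the transaction, Zara does not control Kestrel.
After the purchase, Zara holds 68% of Basalt directly, and Dmitri's stake falls to 31%.
Zara holds 68% of Basalt, so Zara controls Basalt.
Basalt holds 65% of Crestway, so Zara controls Crestway.
Crestway holds 90% of Kestrel, so Zara controls Kestrel.
Zara did not control Kestrel before and does after, so the clause is triggered.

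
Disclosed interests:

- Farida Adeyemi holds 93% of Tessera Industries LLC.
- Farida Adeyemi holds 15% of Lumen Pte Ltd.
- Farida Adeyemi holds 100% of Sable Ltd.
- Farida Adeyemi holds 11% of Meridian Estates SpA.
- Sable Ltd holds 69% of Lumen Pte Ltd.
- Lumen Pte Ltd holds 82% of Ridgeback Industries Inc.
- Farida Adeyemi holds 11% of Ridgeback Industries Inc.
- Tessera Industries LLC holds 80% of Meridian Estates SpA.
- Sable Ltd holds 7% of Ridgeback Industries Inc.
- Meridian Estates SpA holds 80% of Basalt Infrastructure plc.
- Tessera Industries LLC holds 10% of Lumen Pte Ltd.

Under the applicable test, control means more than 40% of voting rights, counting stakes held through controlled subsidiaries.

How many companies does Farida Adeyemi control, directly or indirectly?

Farida holds 93% of Tessera, so Farida controls Tessera.
Farida holds 100% of Sable, so Farida controls Sable.
Tessera and Farida together hold 80% + 11% = 91% of Meridian, so Farida controls Meridian.
Sable and Farida and Tessera together hold 69% + 15% + 10% = 94% of Lumen, so Farida controls Lumen.
Lumen and Farida and Sable together hold 82% + 11% + 7% = 100% of Ridgeback, so Farida controls Ridgeback.
Meridian holds 80% of Basalt, so Farida controls Basalt.
Farida controls 6 companies.

6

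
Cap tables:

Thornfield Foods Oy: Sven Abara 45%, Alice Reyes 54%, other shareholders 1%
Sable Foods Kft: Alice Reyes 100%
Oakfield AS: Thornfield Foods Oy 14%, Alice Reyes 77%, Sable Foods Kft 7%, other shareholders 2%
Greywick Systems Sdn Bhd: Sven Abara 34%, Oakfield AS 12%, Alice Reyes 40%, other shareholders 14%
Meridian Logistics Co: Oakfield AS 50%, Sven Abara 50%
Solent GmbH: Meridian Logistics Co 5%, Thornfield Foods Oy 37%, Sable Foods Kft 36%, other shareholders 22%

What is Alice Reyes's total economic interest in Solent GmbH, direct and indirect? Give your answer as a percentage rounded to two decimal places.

Alice reaches Solent along 5 paths.
Via Thornfield → Oakfield → Meridian: 54% × 14% × 50% × 5% = 0.189%.
Via Oakfield → Meridian: 77% × 50% × 5% = 1.925%.
Via Sable → Oakfield → Meridian: 100% × 7% × 50% × 5% = 0.175%.
Via Thornfield: 54% × 37% = 19.98%.
Via Sable: 100% × 36% = 36%.
Total: 0.189% + 1.925% + 0.175% + 19.98% + 36% = 58.269%.
Rounded: 58.27%.

58.27%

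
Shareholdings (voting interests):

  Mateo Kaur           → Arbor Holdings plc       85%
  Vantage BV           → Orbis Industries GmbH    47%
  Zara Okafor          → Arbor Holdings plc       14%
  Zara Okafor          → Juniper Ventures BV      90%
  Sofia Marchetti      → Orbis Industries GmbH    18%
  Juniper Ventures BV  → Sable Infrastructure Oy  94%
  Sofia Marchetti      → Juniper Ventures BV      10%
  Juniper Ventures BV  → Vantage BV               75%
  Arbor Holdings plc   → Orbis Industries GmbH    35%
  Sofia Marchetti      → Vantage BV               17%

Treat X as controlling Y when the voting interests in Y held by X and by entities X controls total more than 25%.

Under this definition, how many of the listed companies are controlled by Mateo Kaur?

Mateo holds 85% of Arbor, so Mateo controls Arbor.
Arbor holds 35% of Orbis, so Mateo controls Orbis.
No other company's threshold is met.
Mateo controls 2 companies.

2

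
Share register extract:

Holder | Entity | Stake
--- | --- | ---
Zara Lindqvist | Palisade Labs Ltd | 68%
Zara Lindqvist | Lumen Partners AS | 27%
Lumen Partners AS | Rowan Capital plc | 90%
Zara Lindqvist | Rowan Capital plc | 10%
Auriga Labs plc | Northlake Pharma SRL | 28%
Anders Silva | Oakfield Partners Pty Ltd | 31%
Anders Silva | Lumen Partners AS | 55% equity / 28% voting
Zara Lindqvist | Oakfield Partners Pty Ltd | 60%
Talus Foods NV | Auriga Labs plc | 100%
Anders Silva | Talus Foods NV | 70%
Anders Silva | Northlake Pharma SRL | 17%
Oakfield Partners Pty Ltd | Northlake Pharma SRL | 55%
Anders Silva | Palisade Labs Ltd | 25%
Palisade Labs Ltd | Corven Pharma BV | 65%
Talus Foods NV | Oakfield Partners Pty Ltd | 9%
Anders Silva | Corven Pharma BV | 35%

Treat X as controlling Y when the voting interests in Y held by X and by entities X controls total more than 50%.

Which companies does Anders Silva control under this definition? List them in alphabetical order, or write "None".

Anders holds 70% of Talus, so Anders controls Talus.
Talus holds 100% of Auriga, so Anders controls Auriga.
No other company's threshold is met.

Auriga Labs plc, Talus Foods NV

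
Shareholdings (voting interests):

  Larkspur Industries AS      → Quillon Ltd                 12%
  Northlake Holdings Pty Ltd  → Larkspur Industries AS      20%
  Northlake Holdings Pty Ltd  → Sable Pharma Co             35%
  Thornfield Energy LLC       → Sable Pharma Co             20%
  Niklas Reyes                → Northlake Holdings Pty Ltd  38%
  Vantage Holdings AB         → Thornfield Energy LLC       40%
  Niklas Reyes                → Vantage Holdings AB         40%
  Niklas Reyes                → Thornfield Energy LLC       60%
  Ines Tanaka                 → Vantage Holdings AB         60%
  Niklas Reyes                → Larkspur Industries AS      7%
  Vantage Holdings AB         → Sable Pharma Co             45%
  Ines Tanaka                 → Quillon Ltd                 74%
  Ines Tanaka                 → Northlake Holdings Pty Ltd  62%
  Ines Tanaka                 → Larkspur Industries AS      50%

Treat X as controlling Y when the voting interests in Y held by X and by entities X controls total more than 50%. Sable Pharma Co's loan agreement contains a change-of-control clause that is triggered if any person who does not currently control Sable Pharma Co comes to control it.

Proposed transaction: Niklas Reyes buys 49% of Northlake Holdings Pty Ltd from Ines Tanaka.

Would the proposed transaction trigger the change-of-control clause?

The purchase adds only to Niklas's holdings (Ines's stake shrinks), so Niklas is the only person who could newly come to control Sable.
Niklas holds 60% of Thornfield, so Niklas controls Thornfield.
In Sable, Niklas's side holds only 20%, not > 50%.
So before the transaction, Niklas does not control Sable.
After the purchase, Niklas's direct stake in Northlake rises to 38% + 49% = 87%, and Ines's stake falls to 13%.
Niklas holds 87% of Northlake, so Niklas controls Northlake.
Northlake and Thornfield together hold 35% + 20% = 55% of Sable, so Niklas controls Sable.
Niklas did not control Sable before and does after, so the clause is triggered.

Yes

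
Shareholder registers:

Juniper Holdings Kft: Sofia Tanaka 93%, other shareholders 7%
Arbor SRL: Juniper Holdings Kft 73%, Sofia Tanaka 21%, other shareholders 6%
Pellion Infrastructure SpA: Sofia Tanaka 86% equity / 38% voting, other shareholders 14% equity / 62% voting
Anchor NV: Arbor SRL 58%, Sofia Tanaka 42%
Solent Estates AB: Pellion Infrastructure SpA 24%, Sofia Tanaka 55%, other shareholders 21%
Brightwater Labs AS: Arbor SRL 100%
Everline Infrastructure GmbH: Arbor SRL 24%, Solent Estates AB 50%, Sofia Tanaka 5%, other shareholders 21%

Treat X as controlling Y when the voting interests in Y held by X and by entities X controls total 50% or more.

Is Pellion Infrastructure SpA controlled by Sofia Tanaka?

No

Sofia holds 93% of Juniper, so Sofia controls Juniper.
Juniper and Sofia together hold 73% + 21% = 94% of Arbor, so Sofia controls Arbor.
Arbor and Sofia together hold 58% + 42% = 100% of Anchor, so Sofia controls Anchor.
Sofia holds 55% of Solent, so Sofia controls Solent.
Arbor holds 100% of Brightwater, so Sofia controls Brightwater.
Arbor and Solent and Sofia together hold 24% + 50% + 5% = 79% of Everline, so Sofia controls Everline.
In Pellion, Sofia's side holds only 38%, not ≥ 50%.
So Sofia does not control Pellion.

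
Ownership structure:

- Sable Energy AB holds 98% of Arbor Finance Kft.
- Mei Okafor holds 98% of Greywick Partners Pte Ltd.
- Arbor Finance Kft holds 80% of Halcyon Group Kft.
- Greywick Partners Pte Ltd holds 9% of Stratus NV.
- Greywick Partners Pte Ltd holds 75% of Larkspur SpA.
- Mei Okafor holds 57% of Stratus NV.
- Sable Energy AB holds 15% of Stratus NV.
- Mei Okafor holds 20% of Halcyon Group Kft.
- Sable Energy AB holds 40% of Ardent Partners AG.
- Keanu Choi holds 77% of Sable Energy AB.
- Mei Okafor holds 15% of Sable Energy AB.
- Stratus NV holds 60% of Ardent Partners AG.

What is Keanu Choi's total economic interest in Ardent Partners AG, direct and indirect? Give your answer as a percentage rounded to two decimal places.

Keanu reaches Ardent along 2 paths.
Via Sable: 77% × 40% = 30.8%.
Via Sable → Stratus: 77% × 15% × 60% = 6.93%.
Total: 30.8% + 6.93% = 37.73%.

37.73%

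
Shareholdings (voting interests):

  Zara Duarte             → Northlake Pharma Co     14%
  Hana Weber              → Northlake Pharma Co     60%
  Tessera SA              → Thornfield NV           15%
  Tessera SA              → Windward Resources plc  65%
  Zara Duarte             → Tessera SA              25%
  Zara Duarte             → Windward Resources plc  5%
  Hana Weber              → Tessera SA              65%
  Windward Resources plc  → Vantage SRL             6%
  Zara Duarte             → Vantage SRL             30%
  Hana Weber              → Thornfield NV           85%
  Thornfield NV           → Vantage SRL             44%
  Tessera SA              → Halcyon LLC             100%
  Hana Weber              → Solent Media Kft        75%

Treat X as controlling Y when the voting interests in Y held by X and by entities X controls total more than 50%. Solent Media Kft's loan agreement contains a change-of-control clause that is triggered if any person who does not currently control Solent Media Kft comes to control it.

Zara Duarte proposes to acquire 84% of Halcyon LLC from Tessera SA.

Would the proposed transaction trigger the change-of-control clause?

The purchase adds only to Zara's holdings (Tessera's stake shrinks), so Zara is the only person who could newly come to control Solent.
Zara's largest direct stake is 30% in Vantage, which does not meet the threshold, so Zara controls no company.
Neither Zara nor any entity Zara controls holds any voting interest in Solent.
So before the transaction, Zara does not control Solent.
After the purchase, Zara holds 84% of Halcyon directly, and Tessera's stake falls to 16%.
Zara holds 84% of Halcyon, so Zara controls Halcyon.
After the transaction, neither Zara nor any entity Zara controls holds a voting interest in Solent, so Zara still does not control it.
No new person acquires control, so the clause is not triggered.

No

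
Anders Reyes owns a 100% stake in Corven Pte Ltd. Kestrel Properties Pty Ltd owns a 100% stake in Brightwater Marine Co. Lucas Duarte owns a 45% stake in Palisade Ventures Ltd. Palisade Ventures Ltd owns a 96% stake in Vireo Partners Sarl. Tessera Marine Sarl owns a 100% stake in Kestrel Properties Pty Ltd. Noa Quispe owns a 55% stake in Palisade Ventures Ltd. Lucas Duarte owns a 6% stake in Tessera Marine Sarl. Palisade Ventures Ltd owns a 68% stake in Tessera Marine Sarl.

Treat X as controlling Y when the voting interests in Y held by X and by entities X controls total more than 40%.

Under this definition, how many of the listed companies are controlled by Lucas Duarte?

5

Lucas holds 45% of Palisade, so Lucas controls Palisade.
Lucas and Palisade together hold 6% + 68% = 74% of Tessera, so Lucas controls Tessera.
Tessera holds 100% of Kestrel, so Lucas controls Kestrel.
Kestrel holds 100% of Brightwater, so Lucas controls Brightwater.
Palisade holds 96% of Vireo, so Lucas controls Vireo.
No other company's threshold is met.
Lucas controls 5 companies.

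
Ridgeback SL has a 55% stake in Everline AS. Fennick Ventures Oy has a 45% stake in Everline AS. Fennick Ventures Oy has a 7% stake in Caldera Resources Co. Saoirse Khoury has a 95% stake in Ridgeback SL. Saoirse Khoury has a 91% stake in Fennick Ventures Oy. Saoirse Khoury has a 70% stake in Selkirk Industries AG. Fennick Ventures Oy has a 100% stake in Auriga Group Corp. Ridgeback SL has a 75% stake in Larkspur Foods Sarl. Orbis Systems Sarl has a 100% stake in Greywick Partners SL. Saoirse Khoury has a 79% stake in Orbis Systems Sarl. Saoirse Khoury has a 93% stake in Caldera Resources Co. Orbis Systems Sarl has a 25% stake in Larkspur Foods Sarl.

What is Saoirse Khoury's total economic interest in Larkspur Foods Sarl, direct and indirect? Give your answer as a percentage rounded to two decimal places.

Saoirse reaches Larkspur along 2 paths.
Via Orbis: 79% × 25% = 19.75%.
Via Ridgeback: 95% × 75% = 71.25%.
Total: 19.75% + 71.25% = 91%.
Rounded: 91.00%.

91.00%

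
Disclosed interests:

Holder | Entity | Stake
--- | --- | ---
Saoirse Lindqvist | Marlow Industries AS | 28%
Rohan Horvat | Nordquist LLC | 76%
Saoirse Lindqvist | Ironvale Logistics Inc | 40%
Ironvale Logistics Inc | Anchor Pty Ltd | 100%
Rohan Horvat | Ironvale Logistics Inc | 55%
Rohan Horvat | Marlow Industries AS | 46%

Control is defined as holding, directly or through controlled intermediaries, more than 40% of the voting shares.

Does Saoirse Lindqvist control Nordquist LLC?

Saoirse's largest direct stake is 40% in Ironvale, which does not meet the threshold, so Saoirse controls no company.
Neither Saoirse nor any entity Saoirse controls holds any voting interest in Nordquist.
So Saoirse does not control Nordquist.

No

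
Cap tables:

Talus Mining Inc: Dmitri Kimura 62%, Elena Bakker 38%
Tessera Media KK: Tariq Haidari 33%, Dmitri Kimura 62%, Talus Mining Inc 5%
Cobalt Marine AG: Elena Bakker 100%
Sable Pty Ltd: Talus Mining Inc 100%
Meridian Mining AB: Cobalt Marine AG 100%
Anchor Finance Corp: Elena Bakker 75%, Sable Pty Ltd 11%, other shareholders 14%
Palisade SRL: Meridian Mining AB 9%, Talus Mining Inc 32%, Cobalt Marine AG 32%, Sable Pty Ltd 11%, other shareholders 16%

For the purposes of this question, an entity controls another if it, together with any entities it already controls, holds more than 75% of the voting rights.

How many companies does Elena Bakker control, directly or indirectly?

2

Elena holds 100% of Cobalt, so Elena controls Cobalt.
Cobalt holds 100% of Meridian, so Elena controls Meridian.
No other company's threshold is met.
Elena controls 2 companies.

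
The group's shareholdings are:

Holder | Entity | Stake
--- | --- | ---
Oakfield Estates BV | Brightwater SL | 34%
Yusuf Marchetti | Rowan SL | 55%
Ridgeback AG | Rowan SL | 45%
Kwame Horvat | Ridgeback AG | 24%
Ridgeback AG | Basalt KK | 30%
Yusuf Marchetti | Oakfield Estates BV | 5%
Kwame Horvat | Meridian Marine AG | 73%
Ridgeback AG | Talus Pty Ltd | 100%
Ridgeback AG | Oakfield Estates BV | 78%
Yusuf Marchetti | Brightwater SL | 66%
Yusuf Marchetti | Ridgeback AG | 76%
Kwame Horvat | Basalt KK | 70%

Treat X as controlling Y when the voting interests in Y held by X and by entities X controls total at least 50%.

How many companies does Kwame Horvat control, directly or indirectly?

2

Kwame holds 70% of Basalt, so Kwame controls Basalt.
Kwame holds 73% of Meridian, so Kwame controls Meridian.
No other company's threshold is met.
Kwame controls 2 companies.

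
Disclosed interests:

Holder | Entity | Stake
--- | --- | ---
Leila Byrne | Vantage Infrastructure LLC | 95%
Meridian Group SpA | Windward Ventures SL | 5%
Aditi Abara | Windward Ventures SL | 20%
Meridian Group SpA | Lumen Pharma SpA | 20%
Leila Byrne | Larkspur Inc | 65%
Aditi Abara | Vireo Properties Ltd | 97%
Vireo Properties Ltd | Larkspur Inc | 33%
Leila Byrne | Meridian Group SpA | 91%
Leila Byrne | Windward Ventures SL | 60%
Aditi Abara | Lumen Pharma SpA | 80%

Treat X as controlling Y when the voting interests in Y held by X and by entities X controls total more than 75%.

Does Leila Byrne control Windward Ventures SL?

Leila holds 91% of Meridian, so Leila controls Meridian.
Leila holds 95% of Vantage, so Leila controls Vantage.
In Windward, Leila's side holds only 60% + 5% = 65%, not > 75%.
So Leila does not control Windward.

No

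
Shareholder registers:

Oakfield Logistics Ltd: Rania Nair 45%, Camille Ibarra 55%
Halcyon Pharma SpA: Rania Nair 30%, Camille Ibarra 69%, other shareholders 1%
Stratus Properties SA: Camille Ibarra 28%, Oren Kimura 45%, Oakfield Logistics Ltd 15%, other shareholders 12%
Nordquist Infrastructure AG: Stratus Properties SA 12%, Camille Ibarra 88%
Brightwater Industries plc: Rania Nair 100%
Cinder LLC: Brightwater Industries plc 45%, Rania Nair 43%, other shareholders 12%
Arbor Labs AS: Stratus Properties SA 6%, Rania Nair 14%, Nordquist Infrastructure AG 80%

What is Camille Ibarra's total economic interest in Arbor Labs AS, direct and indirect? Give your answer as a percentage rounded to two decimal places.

Camille reaches Arbor along 5 paths.
Via Stratus: 28% × 6% = 1.68%.
Via Oakfield → Stratus: 55% × 15% × 6% = 0.495%.
Via Stratus → Nordquist: 28% × 12% × 80% = 2.688%.
Via Oakfield → Stratus → Nordquist: 55% × 15% × 12% × 80% = 0.792%.
Via Nordquist: 88% × 80% = 70.4%.
Total: 1.68% + 0.495% + 2.688% + 0.792% + 70.4% = 76.055%.
Rounded: 76.06%.

76.06%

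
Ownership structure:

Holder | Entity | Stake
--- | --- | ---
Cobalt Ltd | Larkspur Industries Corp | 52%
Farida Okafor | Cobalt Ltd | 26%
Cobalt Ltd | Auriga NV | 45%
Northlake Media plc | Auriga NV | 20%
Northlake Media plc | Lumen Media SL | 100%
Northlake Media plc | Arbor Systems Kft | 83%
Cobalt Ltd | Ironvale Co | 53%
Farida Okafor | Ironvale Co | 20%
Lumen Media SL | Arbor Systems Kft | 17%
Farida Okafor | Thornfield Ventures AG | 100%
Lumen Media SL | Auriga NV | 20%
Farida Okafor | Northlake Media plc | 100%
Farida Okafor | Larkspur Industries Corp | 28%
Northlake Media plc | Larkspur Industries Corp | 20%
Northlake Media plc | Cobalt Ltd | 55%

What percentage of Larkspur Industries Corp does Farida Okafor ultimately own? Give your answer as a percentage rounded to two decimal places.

Farida reaches Larkspur along 4 paths.
Via Northlake: 100% × 20% = 20%.
Via Cobalt: 26% × 52% = 13.52%.
Via Northlake → Cobalt: 100% × 55% × 52% = 28.6%.
Direct stake: 28% = 28%.
Total: 20% + 13.52% + 28.6% + 28% = 90.12%.

90.12%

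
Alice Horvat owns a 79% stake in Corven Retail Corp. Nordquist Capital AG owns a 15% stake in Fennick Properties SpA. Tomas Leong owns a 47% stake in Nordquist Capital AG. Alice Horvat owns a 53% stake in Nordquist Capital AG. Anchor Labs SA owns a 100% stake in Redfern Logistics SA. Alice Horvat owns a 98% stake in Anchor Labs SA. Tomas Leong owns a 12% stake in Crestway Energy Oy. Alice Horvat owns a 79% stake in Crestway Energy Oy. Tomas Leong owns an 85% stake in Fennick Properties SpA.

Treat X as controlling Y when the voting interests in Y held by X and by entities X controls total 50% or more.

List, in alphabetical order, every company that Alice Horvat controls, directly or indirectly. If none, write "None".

Anchor Labs SA, Corven Retail Corp, Crestway Energy Oy, Nordquist Capital AG, Redfern Logistics SA

Alice holds 98% of Anchor, so Alice controls Anchor.
Alice holds 79% of Crestway, so Alice controls Crestway.
Anchor holds 100% of Redfern, so Alice controls Redfern.
Alice holds 53% of Nordquist, so Alice controls Nordquist.
Alice holds 79% of Corven, so Alice controls Corven.
No other company's threshold is met.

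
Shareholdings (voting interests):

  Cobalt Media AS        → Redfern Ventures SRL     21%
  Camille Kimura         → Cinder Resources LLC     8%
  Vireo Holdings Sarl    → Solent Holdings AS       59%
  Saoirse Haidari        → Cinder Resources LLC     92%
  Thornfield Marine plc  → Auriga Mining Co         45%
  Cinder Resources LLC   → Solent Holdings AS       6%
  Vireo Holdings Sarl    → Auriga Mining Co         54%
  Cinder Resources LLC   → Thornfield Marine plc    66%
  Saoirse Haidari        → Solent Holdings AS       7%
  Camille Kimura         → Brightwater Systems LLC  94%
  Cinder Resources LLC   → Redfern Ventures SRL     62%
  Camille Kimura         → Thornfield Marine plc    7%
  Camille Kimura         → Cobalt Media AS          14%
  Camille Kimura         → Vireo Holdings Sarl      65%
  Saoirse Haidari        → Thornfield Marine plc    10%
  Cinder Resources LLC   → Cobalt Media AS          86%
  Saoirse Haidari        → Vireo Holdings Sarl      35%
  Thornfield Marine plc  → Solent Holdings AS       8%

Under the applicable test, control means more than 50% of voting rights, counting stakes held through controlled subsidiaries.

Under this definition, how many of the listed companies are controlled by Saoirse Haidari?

4

Saoirse holds 92% of Cinder, so Saoirse controls Cinder.
Cinder holds 86% of Cobalt, so Saoirse controls Cobalt.
Cinder and Saoirse together hold 66% + 10% = 76% of Thornfield, so Saoirse controls Thornfield.
Cinder and Cobalt together hold 62% + 21% = 83% of Redfern, so Saoirse controls Redfern.
No other company's threshold is met.
Saoirse controls 4 companies.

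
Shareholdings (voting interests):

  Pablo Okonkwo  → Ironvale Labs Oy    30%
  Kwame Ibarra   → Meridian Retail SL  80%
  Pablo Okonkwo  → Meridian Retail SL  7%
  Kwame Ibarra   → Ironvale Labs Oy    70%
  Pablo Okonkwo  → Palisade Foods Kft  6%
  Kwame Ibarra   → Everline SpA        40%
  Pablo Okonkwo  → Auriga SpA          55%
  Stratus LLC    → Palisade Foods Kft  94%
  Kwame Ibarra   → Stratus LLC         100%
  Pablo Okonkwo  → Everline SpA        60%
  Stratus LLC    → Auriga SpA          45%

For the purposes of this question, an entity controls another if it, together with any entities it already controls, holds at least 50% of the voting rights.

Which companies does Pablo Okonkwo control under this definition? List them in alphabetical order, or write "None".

Auriga SpA, Everline SpA

Pablo holds 60% of Everline, so Pablo controls Everline.
Pablo holds 55% of Auriga, so Pablo controls Auriga.
No other company's threshold is met.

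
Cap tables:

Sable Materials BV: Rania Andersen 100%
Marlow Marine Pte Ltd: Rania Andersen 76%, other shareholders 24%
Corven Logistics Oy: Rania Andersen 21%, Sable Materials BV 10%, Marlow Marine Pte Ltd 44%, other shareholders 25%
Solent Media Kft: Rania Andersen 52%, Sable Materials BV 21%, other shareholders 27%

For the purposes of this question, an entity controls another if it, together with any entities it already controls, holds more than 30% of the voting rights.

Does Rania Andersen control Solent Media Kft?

Rania holds 100% of Sable, so Rania controls Sable.
Rania and Sable together hold 52% + 21% = 73% of Solent, so Rania controls Solent.

Yes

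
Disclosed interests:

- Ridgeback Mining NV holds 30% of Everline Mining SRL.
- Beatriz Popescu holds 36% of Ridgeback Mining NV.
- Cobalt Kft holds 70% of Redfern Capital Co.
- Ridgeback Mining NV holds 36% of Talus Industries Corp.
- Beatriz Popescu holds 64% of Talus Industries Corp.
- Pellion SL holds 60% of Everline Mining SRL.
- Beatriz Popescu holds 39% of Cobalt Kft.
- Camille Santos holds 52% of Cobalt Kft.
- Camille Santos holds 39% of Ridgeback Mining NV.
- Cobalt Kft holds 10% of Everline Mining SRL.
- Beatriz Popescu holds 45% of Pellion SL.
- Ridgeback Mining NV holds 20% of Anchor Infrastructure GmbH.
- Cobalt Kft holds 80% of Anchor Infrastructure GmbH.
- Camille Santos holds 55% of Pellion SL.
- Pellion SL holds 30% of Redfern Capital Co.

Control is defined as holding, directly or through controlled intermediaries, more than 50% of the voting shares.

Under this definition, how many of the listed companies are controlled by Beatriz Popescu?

Beatriz holds 64% of Talus, so Beatriz controls Talus.
No other company's threshold is met.
Beatriz controls 1 company.

1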